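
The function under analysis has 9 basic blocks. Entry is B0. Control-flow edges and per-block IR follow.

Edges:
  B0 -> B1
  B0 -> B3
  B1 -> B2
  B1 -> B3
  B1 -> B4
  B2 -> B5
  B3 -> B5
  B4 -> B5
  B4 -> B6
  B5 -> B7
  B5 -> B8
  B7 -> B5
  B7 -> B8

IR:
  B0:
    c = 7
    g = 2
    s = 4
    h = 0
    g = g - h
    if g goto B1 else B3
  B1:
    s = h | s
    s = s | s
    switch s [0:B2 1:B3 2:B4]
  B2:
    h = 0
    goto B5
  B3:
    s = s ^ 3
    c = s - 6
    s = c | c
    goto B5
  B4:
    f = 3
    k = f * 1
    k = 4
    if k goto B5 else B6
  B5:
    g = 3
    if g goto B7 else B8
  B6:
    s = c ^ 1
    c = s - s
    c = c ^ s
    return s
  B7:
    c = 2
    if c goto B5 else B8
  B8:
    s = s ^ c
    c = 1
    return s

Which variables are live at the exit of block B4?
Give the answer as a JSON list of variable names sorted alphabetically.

Block summaries:
  B0: {c,g,h,s} / ∅
  B1: {s} / {h,s}
  B2: {h} / ∅
  B3: {c,s} / {s}
  B4: {f,k} / ∅
  B5: {g} / ∅
  B6: {c,s} / {c}
  B7: {c} / ∅
  B8: {c,s} / {c,s}

Liveness:
  live B0: ∅→{c,h,s}
  live B1: {c,h,s}→{c,s}
  live B2: {c,s}→{c,s}
  live B3: {s}→{c,s}
  live B4: {c,s}→{c,s}
  live B5: {c,s}→{c,s}
  live B6: {c}→∅
  live B7: {s}→{c,s}
  live B8: {c,s}→∅

live-out(B4) = ["c", "s"]

Answer: ["c", "s"]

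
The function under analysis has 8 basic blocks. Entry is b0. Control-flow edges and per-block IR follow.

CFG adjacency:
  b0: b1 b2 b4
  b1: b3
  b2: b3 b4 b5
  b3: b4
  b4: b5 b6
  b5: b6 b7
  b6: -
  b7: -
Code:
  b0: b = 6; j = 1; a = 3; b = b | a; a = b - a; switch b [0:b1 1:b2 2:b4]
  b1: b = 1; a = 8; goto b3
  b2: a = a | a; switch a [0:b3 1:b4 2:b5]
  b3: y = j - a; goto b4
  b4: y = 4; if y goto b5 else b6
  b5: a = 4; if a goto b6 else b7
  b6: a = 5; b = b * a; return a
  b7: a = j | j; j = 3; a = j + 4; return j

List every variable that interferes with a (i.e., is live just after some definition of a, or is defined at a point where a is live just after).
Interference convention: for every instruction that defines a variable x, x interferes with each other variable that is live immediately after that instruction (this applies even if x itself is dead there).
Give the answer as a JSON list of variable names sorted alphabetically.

Answer: ["b", "j"]

Analysis:
def/use:
  b0: def={a,b,j} ue=∅
  b1: def={a,b} ue=∅
  b2: def={a} ue={a}
  b3: def={y} ue={a,j}
  b4: def={y} ue=∅
  b5: def={a} ue=∅
  b6: def={a,b} ue={b}
  b7: def={a,j} ue={j}

Live sets:
  b0: in=∅ out={a,b,j}
  b1: in={j} out={a,b,j}
  b2: in={a,b,j} out={a,b,j}
  b3: in={a,b,j} out={b,j}
  b4: in={b,j} out={b,j}
  b5: in={b,j} out={b,j}
  b6: in={b} out=∅
  b7: in={j} out=∅

Interfere edges:
  a: {b,j}
  b: {a,j,y}
  j: {a,b,y}
  y: {b,j}

N(a) = ["b", "j"]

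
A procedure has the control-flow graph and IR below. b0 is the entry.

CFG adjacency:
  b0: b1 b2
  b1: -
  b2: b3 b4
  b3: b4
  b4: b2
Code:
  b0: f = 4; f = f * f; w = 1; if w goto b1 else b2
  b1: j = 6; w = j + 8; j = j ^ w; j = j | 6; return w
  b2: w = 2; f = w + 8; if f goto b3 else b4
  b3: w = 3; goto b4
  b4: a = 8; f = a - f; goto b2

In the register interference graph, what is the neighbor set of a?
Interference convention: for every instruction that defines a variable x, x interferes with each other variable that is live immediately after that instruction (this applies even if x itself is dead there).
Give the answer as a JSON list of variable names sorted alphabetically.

Answer: ["f"]

Working:
Per-block:
  b0: def={f,w} ue=∅
  b1: def={j,w} ue=∅
  b2: def={f,w} ue=∅
  b3: def={w} ue=∅
  b4: def={a,f} ue={f}

Liveness:
  b0: in=∅ out=∅
  b1: in=∅ out=∅
  b2: in=∅ out={f}
  b3: in={f} out={f}
  b4: in={f} out=∅

Interfere edges:
  a: {f}
  f: {a,w}
  j: {w}
  w: {f,j}

N(a) = ["f"]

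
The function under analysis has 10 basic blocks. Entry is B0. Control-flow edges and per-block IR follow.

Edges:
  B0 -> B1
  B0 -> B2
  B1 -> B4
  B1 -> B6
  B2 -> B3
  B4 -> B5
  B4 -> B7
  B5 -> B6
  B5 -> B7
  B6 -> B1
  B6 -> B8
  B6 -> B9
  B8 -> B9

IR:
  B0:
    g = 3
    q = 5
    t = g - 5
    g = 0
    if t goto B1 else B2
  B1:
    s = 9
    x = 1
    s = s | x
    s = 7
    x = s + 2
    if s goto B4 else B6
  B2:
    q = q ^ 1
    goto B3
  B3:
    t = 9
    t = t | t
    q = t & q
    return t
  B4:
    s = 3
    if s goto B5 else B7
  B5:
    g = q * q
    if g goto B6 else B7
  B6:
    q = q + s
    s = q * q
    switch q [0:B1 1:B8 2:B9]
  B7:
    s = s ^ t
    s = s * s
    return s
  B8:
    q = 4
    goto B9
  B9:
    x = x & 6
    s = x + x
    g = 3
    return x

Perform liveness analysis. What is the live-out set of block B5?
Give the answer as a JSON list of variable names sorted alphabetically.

Block summaries:
  B0: def={g,q,t} ue=∅
  B1: def={s,x} ue=∅
  B2: def={q} ue={q}
  B3: def={q,t} ue={q}
  B4: def={s} ue=∅
  B5: def={g} ue={q}
  B6: def={q,s} ue={q,s}
  B7: def={s} ue={s,t}
  B8: def={q} ue=∅
  B9: def={g,s,x} ue={x}

Backward fixpoint:
  B0 li=∅ lo={q,t}
  B1 li={q,t} lo={q,s,t,x}
  B2 li={q} lo={q}
  B3 li={q} lo=∅
  B4 li={q,t,x} lo={q,s,t,x}
  B5 li={q,s,t,x} lo={q,s,t,x}
  B6 li={q,s,t,x} lo={q,t,x}
  B7 li={s,t} lo=∅
  B8 li={x} lo={x}
  B9 li={x} lo=∅

live-out(B5) = ["q", "s", "t", "x"]

Answer: ["q", "s", "t", "x"]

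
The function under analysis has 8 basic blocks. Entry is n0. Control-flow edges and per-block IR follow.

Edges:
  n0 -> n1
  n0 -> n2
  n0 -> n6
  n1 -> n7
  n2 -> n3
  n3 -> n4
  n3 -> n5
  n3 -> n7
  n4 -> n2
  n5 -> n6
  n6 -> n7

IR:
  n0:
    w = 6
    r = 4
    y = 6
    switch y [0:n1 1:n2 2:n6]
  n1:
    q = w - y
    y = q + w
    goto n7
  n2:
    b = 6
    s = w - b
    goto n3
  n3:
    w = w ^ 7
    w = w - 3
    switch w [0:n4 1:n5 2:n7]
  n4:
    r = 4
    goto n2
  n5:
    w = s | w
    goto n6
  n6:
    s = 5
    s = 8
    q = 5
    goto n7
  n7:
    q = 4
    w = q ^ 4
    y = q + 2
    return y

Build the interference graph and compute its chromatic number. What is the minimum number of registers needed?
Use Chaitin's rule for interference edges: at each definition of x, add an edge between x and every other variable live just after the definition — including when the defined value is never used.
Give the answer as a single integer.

Per-block:
  n0 def {r,w,y} use ∅
  n1 def {q,y} use {w,y}
  n2 def {b,s} use {w}
  n3 def {w} use {w}
  n4 def {r} use ∅
  n5 def {w} use {s,w}
  n6 def {q,s} use ∅
  n7 def {q,w,y} use ∅

Live sets:
  n0: in=∅ out={w,y}
  n1: in={w,y} out=∅
  n2: in={w} out={s,w}
  n3: in={s,w} out={s,w}
  n4: in={w} out={w}
  n5: in={s,w} out=∅
  n6: in=∅ out=∅
  n7: in=∅ out=∅

Conflict graph:
  b — {w}
  q — {w}
  r — {w}
  s — {w}
  w — {b,q,r,s,y}
  y — {w}

Registers:
  {b,w} pairwise interfere (2-clique) ⇒ χ ≥ 2
  2-colouring: r0={w}  r1={b,q,r,s,y}
  χ = 2

Answer: 2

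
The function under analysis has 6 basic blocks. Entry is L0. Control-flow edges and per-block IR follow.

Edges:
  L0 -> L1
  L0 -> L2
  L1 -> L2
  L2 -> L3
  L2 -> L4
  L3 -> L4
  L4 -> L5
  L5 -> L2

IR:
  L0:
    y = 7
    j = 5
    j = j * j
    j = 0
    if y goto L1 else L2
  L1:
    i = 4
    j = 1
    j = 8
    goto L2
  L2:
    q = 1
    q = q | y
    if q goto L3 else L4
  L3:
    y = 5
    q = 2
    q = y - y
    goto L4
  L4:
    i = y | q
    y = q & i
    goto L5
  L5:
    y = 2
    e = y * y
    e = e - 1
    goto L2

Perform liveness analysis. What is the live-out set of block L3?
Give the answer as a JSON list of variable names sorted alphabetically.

Answer: ["q", "y"]

Analysis:
Block summaries:
  L0: {j,y} / ∅
  L1: {i,j} / ∅
  L2: {q} / {y}
  L3: {q,y} / ∅
  L4: {i,y} / {q,y}
  L5: {e,y} / ∅

Backward fixpoint:
  L0: in=∅ out={y}
  L1: in={y} out={y}
  L2: in={y} out={q,y}
  L3: in=∅ out={q,y}
  L4: in={q,y} out=∅
  L5: in=∅ out={y}

live-out(L3) = ["q", "y"]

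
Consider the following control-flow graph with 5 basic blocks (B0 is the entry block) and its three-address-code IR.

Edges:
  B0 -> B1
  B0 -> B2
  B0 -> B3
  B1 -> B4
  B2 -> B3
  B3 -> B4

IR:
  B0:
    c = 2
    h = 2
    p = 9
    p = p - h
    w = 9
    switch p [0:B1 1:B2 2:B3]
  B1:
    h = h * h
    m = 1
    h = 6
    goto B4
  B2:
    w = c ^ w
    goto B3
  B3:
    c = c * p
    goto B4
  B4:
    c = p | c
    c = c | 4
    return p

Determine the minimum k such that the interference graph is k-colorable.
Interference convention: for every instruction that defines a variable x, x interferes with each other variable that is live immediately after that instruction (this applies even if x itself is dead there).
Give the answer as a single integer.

Answer: 4

Working:
Block summaries:
  B0: {c,h,p,w} / ∅
  B1: {h,m} / {h}
  B2: {w} / {c,w}
  B3: {c} / {c,p}
  B4: {c} / {c,p}

Liveness:
  B0: in=∅ out={c,h,p,w}
  B1: in={c,h,p} out={c,p}
  B2: in={c,p,w} out={c,p}
  B3: in={c,p} out={c,p}
  B4: in={c,p} out=∅

Interfere edges:
  c↔{h,m,p,w}
  h↔{c,p,w}
  m↔{c,p}
  p↔{c,h,m,w}
  w↔{c,h,p}

Chromatic number:
  clique {c,h,p,w} ⇒ need ≥ 4
  assign c→R0 h→R2 m→R2 p→R1 w→R3 — no edge inside a register ⇒ χ ≤ 4
  χ = 4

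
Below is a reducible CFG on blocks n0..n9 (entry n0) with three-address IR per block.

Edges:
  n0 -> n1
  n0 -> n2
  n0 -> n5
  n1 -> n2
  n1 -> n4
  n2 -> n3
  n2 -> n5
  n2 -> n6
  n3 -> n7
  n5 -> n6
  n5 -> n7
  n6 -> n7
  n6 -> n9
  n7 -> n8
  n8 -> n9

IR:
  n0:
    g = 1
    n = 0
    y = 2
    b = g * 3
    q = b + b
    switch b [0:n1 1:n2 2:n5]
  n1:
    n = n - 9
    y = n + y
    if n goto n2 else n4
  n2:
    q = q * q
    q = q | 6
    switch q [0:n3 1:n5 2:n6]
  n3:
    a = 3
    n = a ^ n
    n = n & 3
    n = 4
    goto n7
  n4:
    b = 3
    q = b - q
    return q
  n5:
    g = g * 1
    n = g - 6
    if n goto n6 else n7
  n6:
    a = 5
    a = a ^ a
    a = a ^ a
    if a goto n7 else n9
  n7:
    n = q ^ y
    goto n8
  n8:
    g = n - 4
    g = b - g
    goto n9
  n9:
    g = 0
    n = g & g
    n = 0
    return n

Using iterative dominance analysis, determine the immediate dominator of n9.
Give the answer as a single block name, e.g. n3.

idom tree: n1←n0 n2←n0 n3←n2 n4←n1 n5←n0 n6←n0 n7←n0 n8←n7 n9←n0
Dom∩ at merges:
  n2: preds {n0,n1}: {n0} ∩ {n0,n1} = {n0}; idom=n0
  n5: preds {n0,n2}: {n0} ∩ {n0,n2} = {n0}; idom=n0
  n6: preds {n2,n5}: {n0,n2} ∩ {n0,n5} = {n0}; idom=n0
  n7: preds {n3,n5,n6}: {n0,n2,n3} ∩ {n0,n5} ∩ {n0,n6} = {n0}; idom=n0
  n9: preds {n6,n8}: {n0,n6} ∩ {n0,n7,n8} = {n0}; idom=n0

idom(n9) = n0

Answer: n0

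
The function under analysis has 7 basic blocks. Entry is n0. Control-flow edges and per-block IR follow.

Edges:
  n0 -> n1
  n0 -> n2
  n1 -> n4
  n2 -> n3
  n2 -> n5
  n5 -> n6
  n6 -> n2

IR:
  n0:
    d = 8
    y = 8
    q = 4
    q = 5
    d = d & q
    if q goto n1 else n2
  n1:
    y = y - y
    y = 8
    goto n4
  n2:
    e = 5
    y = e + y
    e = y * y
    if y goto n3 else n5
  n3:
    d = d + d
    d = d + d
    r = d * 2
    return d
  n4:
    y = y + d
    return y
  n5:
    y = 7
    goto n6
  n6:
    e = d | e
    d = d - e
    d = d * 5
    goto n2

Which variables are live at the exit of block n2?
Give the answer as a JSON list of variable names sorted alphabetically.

Answer: ["d", "e"]

Working:
Block summaries:
  n0: def={d,q,y} ue=∅
  n1: def={y} ue={y}
  n2: def={e,y} ue={y}
  n3: def={d,r} ue={d}
  n4: def={y} ue={d,y}
  n5: def={y} ue=∅
  n6: def={d,e} ue={d,e}

Live sets:
  live n0: ∅→{d,y}
  live n1: {d,y}→{d,y}
  live n2: {d,y}→{d,e}
  live n3: {d}→∅
  live n4: {d,y}→∅
  live n5: {d,e}→{d,e,y}
  live n6: {d,e,y}→{d,y}

live-out(n2) = ["d", "e"]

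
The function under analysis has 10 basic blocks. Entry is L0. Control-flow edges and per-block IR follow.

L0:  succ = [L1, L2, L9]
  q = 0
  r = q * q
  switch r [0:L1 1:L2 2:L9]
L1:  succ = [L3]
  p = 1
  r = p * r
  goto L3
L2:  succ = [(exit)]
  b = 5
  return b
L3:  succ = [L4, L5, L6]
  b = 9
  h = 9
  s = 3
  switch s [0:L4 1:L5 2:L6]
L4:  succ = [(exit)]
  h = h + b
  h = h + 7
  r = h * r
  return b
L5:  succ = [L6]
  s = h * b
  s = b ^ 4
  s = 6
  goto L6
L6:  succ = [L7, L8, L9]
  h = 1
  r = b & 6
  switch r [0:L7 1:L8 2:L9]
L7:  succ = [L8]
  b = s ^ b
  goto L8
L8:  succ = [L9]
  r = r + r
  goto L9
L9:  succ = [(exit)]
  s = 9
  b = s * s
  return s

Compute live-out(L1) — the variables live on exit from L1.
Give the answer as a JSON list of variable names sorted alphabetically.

Answer: ["r"]

Analysis:
Block summaries:
  L0 def {q,r} use ∅
  L1 def {p,r} use {r}
  L2 def {b} use ∅
  L3 def {b,h,s} use ∅
  L4 def {h,r} use {b,h,r}
  L5 def {s} use {b,h}
  L6 def {h,r} use {b}
  L7 def {b} use {b,s}
  L8 def {r} use {r}
  L9 def {b,s} use ∅

Liveness:
  live L0: ∅→{r}
  live L1: {r}→{r}
  live L2: ∅→∅
  live L3: {r}→{b,h,r,s}
  live L4: {b,h,r}→∅
  live L5: {b,h}→{b,s}
  live L6: {b,s}→{b,r,s}
  live L7: {b,r,s}→{r}
  live L8: {r}→∅
  live L9: ∅→∅

live-out(L1) = ["r"]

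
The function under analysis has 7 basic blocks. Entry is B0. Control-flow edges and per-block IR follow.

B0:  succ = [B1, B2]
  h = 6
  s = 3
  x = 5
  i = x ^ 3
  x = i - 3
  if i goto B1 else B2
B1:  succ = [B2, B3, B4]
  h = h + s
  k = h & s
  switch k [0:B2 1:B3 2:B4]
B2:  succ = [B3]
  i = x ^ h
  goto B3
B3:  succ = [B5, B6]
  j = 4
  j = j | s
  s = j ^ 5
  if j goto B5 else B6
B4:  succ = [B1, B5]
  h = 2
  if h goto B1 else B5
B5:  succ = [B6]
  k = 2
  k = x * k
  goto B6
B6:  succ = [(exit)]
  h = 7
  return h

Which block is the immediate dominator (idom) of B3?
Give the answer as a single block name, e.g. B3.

idom tree: B1←B0 B2←B0 B3←B0 B4←B1 B5←B0 B6←B0
Dom at joins:
  B1: preds {B0,B4}: {B0} ∩ {B0,B1,B4} = {B0}; idom=B0
  B2: preds {B0,B1}: {B0} ∩ {B0,B1} = {B0}; idom=B0
  B3: preds {B1,B2}: {B0,B1} ∩ {B0,B2} = {B0}; idom=B0
  B5: preds {B3,B4}: {B0,B3} ∩ {B0,B1,B4} = {B0}; idom=B0
  B6: preds {B3,B5}: {B0,B3} ∩ {B0,B5} = {B0}; idom=B0

idom(B3) = B0

Answer: B0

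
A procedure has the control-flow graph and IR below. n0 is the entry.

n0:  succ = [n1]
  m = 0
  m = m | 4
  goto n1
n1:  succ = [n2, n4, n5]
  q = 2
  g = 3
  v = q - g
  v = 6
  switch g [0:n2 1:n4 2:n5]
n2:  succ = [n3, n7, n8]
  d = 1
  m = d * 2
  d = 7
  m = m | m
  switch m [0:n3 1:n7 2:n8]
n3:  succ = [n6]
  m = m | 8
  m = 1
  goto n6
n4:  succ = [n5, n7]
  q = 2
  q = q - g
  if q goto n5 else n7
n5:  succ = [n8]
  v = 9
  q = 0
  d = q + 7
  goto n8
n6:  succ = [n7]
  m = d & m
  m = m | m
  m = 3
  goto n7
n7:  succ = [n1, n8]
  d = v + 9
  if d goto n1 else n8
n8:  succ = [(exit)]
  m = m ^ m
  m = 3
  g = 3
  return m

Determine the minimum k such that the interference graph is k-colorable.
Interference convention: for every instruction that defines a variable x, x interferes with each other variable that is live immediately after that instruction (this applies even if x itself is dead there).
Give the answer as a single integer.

Block summaries:
  n0: {m} / ∅
  n1: {g,q,v} / ∅
  n2: {d,m} / ∅
  n3: {m} / {m}
  n4: {q} / {g}
  n5: {d,q,v} / ∅
  n6: {m} / {d,m}
  n7: {d} / {v}
  n8: {g,m} / {m}

Backward fixpoint:
  live n0: ∅→{m}
  live n1: {m}→{g,m,v}
  live n2: {v}→{d,m,v}
  live n3: {d,m,v}→{d,m,v}
  live n4: {g,m,v}→{m,v}
  live n5: {m}→{m}
  live n6: {d,m,v}→{m,v}
  live n7: {m,v}→{m}
  live n8: {m}→∅

Interfere edges:
  d: {m,v}
  g: {m,q,v}
  m: {d,g,q,v}
  q: {g,m,v}
  v: {d,g,m,q}

Registers:
  {g,m,q,v} pairwise interfere (4-clique) ⇒ χ ≥ 4
  assign d→c2 g→c2 m→c0 q→c3 v→c1 — no edge inside a register ⇒ χ ≤ 4
  χ = 4

Answer: 4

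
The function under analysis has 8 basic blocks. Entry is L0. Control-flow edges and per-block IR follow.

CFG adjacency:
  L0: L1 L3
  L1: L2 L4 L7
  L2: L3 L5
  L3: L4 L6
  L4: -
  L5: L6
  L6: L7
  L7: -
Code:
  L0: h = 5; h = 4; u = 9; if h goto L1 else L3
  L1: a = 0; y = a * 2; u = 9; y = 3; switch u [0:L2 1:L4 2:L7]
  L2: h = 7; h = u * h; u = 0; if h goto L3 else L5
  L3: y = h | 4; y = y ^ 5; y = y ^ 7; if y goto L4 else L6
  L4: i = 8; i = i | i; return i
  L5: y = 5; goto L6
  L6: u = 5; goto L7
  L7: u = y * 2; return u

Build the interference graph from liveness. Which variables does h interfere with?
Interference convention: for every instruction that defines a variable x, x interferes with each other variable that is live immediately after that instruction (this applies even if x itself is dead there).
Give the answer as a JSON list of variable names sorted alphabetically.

def/use:
  L0 def {h,u} use ∅
  L1 def {a,u,y} use ∅
  L2 def {h,u} use {u}
  L3 def {y} use {h}
  L4 def {i} use ∅
  L5 def {y} use ∅
  L6 def {u} use ∅
  L7 def {u} use {y}

Backward fixpoint:
  L0 li=∅ lo={h}
  L1 li=∅ lo={u,y}
  L2 li={u} lo={h}
  L3 li={h} lo={y}
  L4 li=∅ lo=∅
  L5 li=∅ lo={y}
  L6 li={y} lo={y}
  L7 li={y} lo=∅

Conflict graph:
  a: ∅
  h: {u}
  i: ∅
  u: {h,y}
  y: {u}

N(h) = ["u"]

Answer: ["u"]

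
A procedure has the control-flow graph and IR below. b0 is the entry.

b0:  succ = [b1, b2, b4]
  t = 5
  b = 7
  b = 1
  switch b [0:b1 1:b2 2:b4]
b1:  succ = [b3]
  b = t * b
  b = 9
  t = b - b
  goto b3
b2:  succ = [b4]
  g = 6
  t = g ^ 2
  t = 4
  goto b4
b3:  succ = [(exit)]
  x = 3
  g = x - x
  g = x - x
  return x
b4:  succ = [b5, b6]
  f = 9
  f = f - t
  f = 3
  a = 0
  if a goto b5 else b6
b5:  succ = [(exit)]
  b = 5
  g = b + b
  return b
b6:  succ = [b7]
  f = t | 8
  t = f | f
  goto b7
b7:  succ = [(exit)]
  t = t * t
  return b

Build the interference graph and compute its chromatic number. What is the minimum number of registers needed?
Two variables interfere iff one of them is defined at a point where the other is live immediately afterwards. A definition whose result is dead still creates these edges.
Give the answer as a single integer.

Answer: 3

Derivation:
Per-block:
  b0 def {b,t} use ∅
  b1 def {b,t} use {b,t}
  b2 def {g,t} use ∅
  b3 def {g,x} use ∅
  b4 def {a,f} use {t}
  b5 def {b,g} use ∅
  b6 def {f,t} use {t}
  b7 def {t} use {b,t}

Backward fixpoint:
  live b0: ∅→{b,t}
  live b1: {b,t}→∅
  live b2: {b}→{b,t}
  live b3: ∅→∅
  live b4: {b,t}→{b,t}
  live b5: ∅→∅
  live b6: {b,t}→{b,t}
  live b7: {b,t}→∅

Interfere edges:
  a — {b,t}
  b — {a,f,g,t}
  f — {b,t}
  g — {b,x}
  t — {a,b,f}
  x — {g}

Chromatic number:
  lower bound: {a,b,t} mutually conflict ⇒ χ ≥ 3
  3-colouring: c0={b,x}  c1={g,t}  c2={a,f}
  χ = 3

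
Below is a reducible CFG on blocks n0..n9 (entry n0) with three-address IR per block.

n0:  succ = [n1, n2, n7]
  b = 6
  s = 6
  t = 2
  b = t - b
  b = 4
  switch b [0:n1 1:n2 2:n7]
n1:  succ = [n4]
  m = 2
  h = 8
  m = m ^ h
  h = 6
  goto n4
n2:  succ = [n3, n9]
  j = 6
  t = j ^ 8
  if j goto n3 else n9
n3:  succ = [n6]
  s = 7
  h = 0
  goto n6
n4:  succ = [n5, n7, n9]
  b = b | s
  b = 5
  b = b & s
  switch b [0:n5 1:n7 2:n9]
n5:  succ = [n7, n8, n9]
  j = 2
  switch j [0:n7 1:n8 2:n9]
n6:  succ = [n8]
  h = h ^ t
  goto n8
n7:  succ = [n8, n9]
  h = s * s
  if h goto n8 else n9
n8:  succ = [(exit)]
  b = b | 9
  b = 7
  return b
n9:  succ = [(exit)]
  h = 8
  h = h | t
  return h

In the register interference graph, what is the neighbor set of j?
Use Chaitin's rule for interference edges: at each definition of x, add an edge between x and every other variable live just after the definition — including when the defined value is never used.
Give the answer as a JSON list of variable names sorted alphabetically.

Per-block:
  n0 def {b,s,t} use ∅
  n1 def {h,m} use ∅
  n2 def {j,t} use ∅
  n3 def {h,s} use ∅
  n4 def {b} use {b,s}
  n5 def {j} use ∅
  n6 def {h} use {h,t}
  n7 def {h} use {s}
  n8 def {b} use {b}
  n9 def {h} use {t}

Liveness:
  n0 li=∅ lo={b,s,t}
  n1 li={b,s,t} lo={b,s,t}
  n2 li={b} lo={b,t}
  n3 li={b,t} lo={b,h,t}
  n4 li={b,s,t} lo={b,s,t}
  n5 li={b,s,t} lo={b,s,t}
  n6 li={b,h,t} lo={b}
  n7 li={b,s,t} lo={b,t}
  n8 li={b} lo=∅
  n9 li={t} lo=∅

Interfere edges:
  b: {h,j,m,s,t}
  h: {b,m,s,t}
  j: {b,s,t}
  m: {b,h,s,t}
  s: {b,h,j,m,t}
  t: {b,h,j,m,s}

N(j) = ["b", "s", "t"]

Answer: ["b", "s", "t"]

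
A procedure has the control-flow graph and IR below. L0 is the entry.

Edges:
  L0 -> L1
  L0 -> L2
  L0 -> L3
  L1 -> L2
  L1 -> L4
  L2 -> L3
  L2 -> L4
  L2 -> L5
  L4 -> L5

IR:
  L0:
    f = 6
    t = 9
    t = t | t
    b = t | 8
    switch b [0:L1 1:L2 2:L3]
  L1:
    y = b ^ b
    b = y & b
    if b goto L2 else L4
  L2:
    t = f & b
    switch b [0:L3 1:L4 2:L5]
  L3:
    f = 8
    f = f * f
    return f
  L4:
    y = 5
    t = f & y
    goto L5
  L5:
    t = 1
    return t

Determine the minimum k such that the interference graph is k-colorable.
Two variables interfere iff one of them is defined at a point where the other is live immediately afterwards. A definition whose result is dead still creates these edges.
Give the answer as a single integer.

Answer: 3

Analysis:
def/use:
  L0: def={b,f,t} ue=∅
  L1: def={b,y} ue={b}
  L2: def={t} ue={b,f}
  L3: def={f} ue=∅
  L4: def={t,y} ue={f}
  L5: def={t} ue=∅

Live sets:
  L0 li=∅ lo={b,f}
  L1 li={b,f} lo={b,f}
  L2 li={b,f} lo={f}
  L3 li=∅ lo=∅
  L4 li={f} lo=∅
  L5 li=∅ lo=∅

Interfere edges:
  b — {f,t,y}
  f — {b,t,y}
  t — {b,f}
  y — {b,f}

Chromatic number:
  {b,f,t} pairwise interfere (3-clique) ⇒ χ ≥ 3
  assign b→c0 f→c1 t→c2 y→c2 — no edge inside a register ⇒ χ ≤ 3
  χ = 3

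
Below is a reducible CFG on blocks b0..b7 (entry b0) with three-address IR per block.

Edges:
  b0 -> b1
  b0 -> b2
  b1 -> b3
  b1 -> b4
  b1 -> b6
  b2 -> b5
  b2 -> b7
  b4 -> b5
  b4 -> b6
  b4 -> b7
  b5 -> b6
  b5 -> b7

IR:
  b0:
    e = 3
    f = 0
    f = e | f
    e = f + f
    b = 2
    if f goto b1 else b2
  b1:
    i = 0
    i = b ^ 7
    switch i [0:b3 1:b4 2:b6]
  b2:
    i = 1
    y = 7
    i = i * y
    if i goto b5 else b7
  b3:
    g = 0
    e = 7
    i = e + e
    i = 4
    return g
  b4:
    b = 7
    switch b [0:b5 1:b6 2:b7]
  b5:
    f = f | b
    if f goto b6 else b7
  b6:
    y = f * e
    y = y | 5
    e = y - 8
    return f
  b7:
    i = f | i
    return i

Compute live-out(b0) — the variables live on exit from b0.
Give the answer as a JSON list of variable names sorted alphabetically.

Block summaries:
  b0: def={b,e,f} ue=∅
  b1: def={i} ue={b}
  b2: def={i,y} ue=∅
  b3: def={e,g,i} ue=∅
  b4: def={b} ue=∅
  b5: def={f} ue={b,f}
  b6: def={e,y} ue={e,f}
  b7: def={i} ue={f,i}

Liveness:
  live b0: ∅→{b,e,f}
  live b1: {b,e,f}→{e,f,i}
  live b2: {b,e,f}→{b,e,f,i}
  live b3: ∅→∅
  live b4: {e,f,i}→{b,e,f,i}
  live b5: {b,e,f,i}→{e,f,i}
  live b6: {e,f}→∅
  live b7: {f,i}→∅

live-out(b0) = ["b", "e", "f"]

Answer: ["b", "e", "f"]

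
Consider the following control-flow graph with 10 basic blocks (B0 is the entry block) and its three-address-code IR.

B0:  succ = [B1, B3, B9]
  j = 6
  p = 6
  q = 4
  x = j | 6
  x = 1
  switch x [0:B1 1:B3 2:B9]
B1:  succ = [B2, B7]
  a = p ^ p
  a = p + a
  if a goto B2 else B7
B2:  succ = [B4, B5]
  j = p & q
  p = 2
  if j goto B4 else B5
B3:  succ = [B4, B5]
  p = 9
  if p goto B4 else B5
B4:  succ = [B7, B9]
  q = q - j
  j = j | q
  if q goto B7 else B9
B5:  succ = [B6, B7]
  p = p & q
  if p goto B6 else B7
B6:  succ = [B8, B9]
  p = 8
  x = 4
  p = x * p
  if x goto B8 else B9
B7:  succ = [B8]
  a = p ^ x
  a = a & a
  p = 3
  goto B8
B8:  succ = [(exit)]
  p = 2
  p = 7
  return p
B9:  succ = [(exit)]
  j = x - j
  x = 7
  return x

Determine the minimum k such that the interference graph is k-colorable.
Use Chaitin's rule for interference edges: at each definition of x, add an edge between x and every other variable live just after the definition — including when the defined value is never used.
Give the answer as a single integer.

Answer: 4

Analysis:
def/use:
  B0 def {j,p,q,x} use ∅
  B1 def {a} use {p}
  B2 def {j,p} use {p,q}
  B3 def {p} use ∅
  B4 def {j,q} use {j,q}
  B5 def {p} use {p,q}
  B6 def {p,x} use ∅
  B7 def {a,p} use {p,x}
  B8 def {p} use ∅
  B9 def {j,x} use {j,x}

Liveness:
  live B0: ∅→{j,p,q,x}
  live B1: {p,q,x}→{p,q,x}
  live B2: {p,q,x}→{j,p,q,x}
  live B3: {j,q,x}→{j,p,q,x}
  live B4: {j,p,q,x}→{j,p,x}
  live B5: {j,p,q,x}→{j,p,x}
  live B6: {j}→{j,x}
  live B7: {p,x}→∅
  live B8: ∅→∅
  live B9: {j,x}→∅

Interference:
  a: {p,q,x}
  j: {p,q,x}
  p: {a,j,q,x}
  q: {a,j,p,x}
  x: {a,j,p,q}

Colouring:
  clique {a,p,q,x} ⇒ need ≥ 4
  4-colouring: c0={p}  c1={q}  c2={x}  c3={a,j}
  χ = 4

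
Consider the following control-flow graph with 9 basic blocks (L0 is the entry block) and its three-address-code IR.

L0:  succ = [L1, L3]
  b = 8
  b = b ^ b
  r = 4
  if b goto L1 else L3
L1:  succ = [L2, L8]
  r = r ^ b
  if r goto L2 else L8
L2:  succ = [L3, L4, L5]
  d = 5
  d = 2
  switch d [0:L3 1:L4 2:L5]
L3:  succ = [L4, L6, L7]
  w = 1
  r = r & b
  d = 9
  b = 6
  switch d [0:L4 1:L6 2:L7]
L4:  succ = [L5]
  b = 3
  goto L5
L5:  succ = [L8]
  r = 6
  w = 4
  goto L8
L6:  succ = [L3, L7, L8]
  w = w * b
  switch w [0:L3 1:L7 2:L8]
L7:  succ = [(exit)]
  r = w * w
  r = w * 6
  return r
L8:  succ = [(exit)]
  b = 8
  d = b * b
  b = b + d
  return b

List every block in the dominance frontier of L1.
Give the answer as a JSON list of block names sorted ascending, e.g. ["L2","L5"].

Answer: ["L3", "L4", "L5", "L8"]

Analysis:
idom tree: L1←L0 L2←L1 L3←L0 L4←L0 L5←L0 L6←L3 L7←L3 L8←L0
Join-block Dom:
  L3: preds {L0,L2,L6}: {L0} ∩ {L0,L1,L2} ∩ {L0,L3,L6} = {L0}; idom=L0
  L4: preds {L2,L3}: {L0,L1,L2} ∩ {L0,L3} = {L0}; idom=L0
  L5: preds {L2,L4}: {L0,L1,L2} ∩ {L0,L4} = {L0}; idom=L0
  L7: preds {L3,L6}: {L0,L3} ∩ {L0,L3,L6} = {L0,L3}; idom=L3
  L8: preds {L1,L5,L6}: {L0,L1} ∩ {L0,L5} ∩ {L0,L3,L6} = {L0}; idom=L0

DF walk-up:
  join L3 pred L0: · stop@L0
  join L3 pred L2: L2→L1 stop@L0
  join L3 pred L6: L6→L3 stop@L0
  join L4 pred L2: L2→L1 stop@L0
  join L4 pred L3: L3 stop@L0
  join L5 pred L2: L2→L1 stop@L0
  join L5 pred L4: L4 stop@L0
  join L7 pred L3: · stop@L3
  join L7 pred L6: L6 stop@L3
  join L8 pred L1: L1 stop@L0
  join L8 pred L5: L5 stop@L0
  join L8 pred L6: L6→L3 stop@L0
  L0: DF=∅
  L1: DF={L3,L4,L5,L8}
  L2: DF={L3,L4,L5}
  L3: DF={L3,L4,L8}
  L4: DF={L5}
  L5: DF={L8}
  L6: DF={L3,L7,L8}
  L7: DF=∅
  L8: DF=∅

DF(L1) = ["L3", "L4", "L5", "L8"]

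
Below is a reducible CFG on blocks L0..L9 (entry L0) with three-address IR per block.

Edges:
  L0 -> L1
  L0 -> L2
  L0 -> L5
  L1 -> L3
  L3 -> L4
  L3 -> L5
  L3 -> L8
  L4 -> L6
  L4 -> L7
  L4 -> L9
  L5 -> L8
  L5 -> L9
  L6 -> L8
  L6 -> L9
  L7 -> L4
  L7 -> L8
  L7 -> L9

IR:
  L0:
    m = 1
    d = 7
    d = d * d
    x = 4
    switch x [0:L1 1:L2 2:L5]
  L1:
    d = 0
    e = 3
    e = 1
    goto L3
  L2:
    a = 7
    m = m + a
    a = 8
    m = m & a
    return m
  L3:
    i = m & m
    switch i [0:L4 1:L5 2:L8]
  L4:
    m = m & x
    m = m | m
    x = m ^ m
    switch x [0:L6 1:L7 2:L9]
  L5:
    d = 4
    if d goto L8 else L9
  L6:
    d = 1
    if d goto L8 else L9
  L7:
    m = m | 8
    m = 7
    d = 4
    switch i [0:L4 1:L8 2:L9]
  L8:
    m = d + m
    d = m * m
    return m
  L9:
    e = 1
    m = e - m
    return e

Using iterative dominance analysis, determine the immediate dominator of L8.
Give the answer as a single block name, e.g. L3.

Answer: L0

Analysis:
idom tree: L1←L0 L2←L0 L3←L1 L4←L3 L5←L0 L6←L4 L7←L4 L8←L0 L9←L0
Dom at joins:
  L4: preds {L3,L7}: {L0,L1,L3} ∩ {L0,L1,L3,L4,L7} = {L0,L1,L3}; idom=L3
  L5: preds {L0,L3}: {L0} ∩ {L0,L1,L3} = {L0}; idom=L0
  L8: preds {L3,L5,L6,L7}: {L0,L1,L3} ∩ {L0,L5} ∩ {L0,L1,L3,L4,L6} ∩ {L0,L1,L3,L4,L7} = {L0}; idom=L0
  L9: preds {L4,L5,L6,L7}: {L0,L1,L3,L4} ∩ {L0,L5} ∩ {L0,L1,L3,L4,L6} ∩ {L0,L1,L3,L4,L7} = {L0}; idom=L0

idom(L8) = L0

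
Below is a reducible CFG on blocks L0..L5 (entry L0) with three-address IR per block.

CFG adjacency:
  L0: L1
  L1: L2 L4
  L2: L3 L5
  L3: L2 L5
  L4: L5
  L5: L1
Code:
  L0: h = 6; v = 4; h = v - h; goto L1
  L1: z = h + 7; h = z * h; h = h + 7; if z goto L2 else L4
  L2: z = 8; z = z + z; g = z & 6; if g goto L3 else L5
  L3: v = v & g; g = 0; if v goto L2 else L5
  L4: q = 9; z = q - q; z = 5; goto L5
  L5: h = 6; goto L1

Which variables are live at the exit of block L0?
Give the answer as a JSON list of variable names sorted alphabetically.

Answer: ["h", "v"]

Working:
Block summaries:
  L0: def={h,v} ue=∅
  L1: def={h,z} ue={h}
  L2: def={g,z} ue=∅
  L3: def={g,v} ue={g,v}
  L4: def={q,z} ue=∅
  L5: def={h} ue=∅

Backward fixpoint:
  live L0: ∅→{h,v}
  live L1: {h,v}→{v}
  live L2: {v}→{g,v}
  live L3: {g,v}→{v}
  live L4: {v}→{v}
  live L5: {v}→{h,v}

live-out(L0) = ["h", "v"]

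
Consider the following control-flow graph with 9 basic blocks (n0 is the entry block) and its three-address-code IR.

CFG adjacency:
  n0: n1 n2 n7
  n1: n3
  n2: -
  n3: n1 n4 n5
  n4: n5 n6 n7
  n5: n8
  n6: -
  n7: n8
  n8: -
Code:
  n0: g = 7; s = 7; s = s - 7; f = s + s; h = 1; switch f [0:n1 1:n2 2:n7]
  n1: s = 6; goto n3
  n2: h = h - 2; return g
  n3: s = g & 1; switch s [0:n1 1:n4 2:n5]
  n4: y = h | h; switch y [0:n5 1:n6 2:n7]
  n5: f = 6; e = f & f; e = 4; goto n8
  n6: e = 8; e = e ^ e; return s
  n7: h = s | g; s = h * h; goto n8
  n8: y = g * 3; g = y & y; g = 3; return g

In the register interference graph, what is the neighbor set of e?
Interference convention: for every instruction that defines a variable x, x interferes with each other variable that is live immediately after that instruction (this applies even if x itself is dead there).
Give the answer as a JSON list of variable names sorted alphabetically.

Answer: ["g", "s"]

Derivation:
def/use:
  n0 def {f,g,h,s} use ∅
  n1 def {s} use ∅
  n2 def {h} use {g,h}
  n3 def {s} use {g}
  n4 def {y} use {h}
  n5 def {e,f} use ∅
  n6 def {e} use {s}
  n7 def {h,s} use {g,s}
  n8 def {g,y} use {g}

Live sets:
  live n0: ∅→{g,h,s}
  live n1: {g,h}→{g,h}
  live n2: {g,h}→∅
  live n3: {g,h}→{g,h,s}
  live n4: {g,h,s}→{g,s}
  live n5: {g}→{g}
  live n6: {s}→∅
  live n7: {g,s}→{g}
  live n8: {g}→∅

Interfere edges:
  e — {g,s}
  f — {g,h,s}
  g — {e,f,h,s,y}
  h — {f,g,s}
  s — {e,f,g,h,y}
  y — {g,s}

N(e) = ["g", "s"]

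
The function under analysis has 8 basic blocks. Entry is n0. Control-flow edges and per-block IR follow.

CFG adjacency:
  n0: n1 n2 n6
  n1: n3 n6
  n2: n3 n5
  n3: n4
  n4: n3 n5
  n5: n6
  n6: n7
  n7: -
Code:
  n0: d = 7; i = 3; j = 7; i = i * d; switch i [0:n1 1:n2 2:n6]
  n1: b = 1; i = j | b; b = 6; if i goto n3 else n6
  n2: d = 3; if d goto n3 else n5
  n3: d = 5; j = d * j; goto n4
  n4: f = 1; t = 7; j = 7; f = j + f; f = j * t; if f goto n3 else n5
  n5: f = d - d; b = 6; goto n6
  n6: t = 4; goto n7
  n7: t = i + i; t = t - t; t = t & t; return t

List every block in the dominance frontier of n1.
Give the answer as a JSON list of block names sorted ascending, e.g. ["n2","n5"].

Answer: ["n3", "n6"]

Working:
idom tree: n1←n0 n2←n0 n3←n0 n4←n3 n5←n0 n6←n0 n7←n6
Dom at joins:
  n3: preds {n1,n2,n4}: {n0,n1} ∩ {n0,n2} ∩ {n0,n3,n4} = {n0}; idom=n0
  n5: preds {n2,n4}: {n0,n2} ∩ {n0,n3,n4} = {n0}; idom=n0
  n6: preds {n0,n1,n5}: {n0} ∩ {n0,n1} ∩ {n0,n5} = {n0}; idom=n0

DF walk-up:
  join n3 pred n1: n1 stop@n0
  join n3 pred n2: n2 stop@n0
  join n3 pred n4: n4→n3 stop@n0
  join n5 pred n2: n2 stop@n0
  join n5 pred n4: n4→n3 stop@n0
  join n6 pred n0: · stop@n0
  join n6 pred n1: n1 stop@n0
  join n6 pred n5: n5 stop@n0
  DF(n0)=∅
  DF(n1)={n3,n6}
  DF(n2)={n3,n5}
  DF(n3)={n3,n5}
  DF(n4)={n3,n5}
  DF(n5)={n6}
  DF(n6)=∅
  DF(n7)=∅

DF(n1) = ["n3", "n6"]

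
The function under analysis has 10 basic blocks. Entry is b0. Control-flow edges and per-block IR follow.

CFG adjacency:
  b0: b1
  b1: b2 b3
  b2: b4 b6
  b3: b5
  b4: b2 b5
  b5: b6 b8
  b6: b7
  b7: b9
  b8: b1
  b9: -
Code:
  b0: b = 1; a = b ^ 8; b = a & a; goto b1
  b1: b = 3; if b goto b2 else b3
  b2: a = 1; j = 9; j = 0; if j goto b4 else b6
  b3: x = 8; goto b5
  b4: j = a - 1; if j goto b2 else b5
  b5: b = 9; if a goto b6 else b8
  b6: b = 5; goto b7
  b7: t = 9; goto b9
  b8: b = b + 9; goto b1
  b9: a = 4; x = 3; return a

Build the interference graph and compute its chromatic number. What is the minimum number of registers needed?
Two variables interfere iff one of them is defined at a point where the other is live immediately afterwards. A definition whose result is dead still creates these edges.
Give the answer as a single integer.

Per-block:
  b0 def {a,b} use ∅
  b1 def {b} use ∅
  b2 def {a,j} use ∅
  b3 def {x} use ∅
  b4 def {j} use {a}
  b5 def {b} use {a}
  b6 def {b} use ∅
  b7 def {t} use ∅
  b8 def {b} use {b}
  b9 def {a,x} use ∅

Backward fixpoint:
  b0: in=∅ out={a}
  b1: in={a} out={a}
  b2: in=∅ out={a}
  b3: in={a} out={a}
  b4: in={a} out={a}
  b5: in={a} out={a,b}
  b6: in=∅ out=∅
  b7: in=∅ out=∅
  b8: in={a,b} out={a}
  b9: in=∅ out=∅

Conflict graph:
  a: {b,j,x}
  b: {a}
  j: {a}
  t: ∅
  x: {a}

Registers:
  {a,b} pairwise interfere (2-clique) ⇒ χ ≥ 2
  assign a→r0 b→r1 j→r1 t→r0 x→r1 — no edge inside a register ⇒ χ ≤ 2
  χ = 2

Answer: 2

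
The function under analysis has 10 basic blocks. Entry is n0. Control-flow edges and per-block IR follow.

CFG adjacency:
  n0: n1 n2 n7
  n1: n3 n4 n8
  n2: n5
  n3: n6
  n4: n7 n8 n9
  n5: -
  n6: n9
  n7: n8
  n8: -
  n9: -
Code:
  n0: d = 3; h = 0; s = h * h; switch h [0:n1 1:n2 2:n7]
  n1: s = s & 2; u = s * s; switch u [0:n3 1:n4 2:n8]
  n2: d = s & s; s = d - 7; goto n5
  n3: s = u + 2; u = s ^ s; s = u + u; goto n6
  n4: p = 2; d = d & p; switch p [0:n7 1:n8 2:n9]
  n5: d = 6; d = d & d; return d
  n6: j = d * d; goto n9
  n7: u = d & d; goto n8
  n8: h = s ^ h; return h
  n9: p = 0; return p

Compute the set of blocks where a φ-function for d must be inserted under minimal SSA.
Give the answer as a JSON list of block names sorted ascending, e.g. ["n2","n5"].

Answer: ["n7", "n8", "n9"]

Analysis:
idom tree: n1←n0 n2←n0 n3←n1 n4←n1 n5←n2 n6←n3 n7←n0 n8←n0 n9←n1
Dom∩ at merges:
  n7: preds {n0,n4}: {n0} ∩ {n0,n1,n4} = {n0}; idom=n0
  n8: preds {n1,n4,n7}: {n0,n1} ∩ {n0,n1,n4} ∩ {n0,n7} = {n0}; idom=n0
  n9: preds {n4,n6}: {n0,n1,n4} ∩ {n0,n1,n3,n6} = {n0,n1}; idom=n1

DF derivation:
  n7←n0: walk · to n0
  n7←n4: walk n4→n1 to n0
  n8←n1: walk n1 to n0
  n8←n4: walk n4→n1 to n0
  n8←n7: walk n7 to n0
  n9←n4: walk n4 to n1
  n9←n6: walk n6→n3 to n1
  DF(n0)=∅
  DF(n1)={n7,n8}
  DF(n2)=∅
  DF(n3)={n9}
  DF(n4)={n7,n8,n9}
  DF(n5)=∅
  DF(n6)={n9}
  DF(n7)={n8}
  DF(n8)=∅
  DF(n9)=∅

φ for d: defs {n0,n2,n4,n5}
  DF⁺ = {n7,n8,n9}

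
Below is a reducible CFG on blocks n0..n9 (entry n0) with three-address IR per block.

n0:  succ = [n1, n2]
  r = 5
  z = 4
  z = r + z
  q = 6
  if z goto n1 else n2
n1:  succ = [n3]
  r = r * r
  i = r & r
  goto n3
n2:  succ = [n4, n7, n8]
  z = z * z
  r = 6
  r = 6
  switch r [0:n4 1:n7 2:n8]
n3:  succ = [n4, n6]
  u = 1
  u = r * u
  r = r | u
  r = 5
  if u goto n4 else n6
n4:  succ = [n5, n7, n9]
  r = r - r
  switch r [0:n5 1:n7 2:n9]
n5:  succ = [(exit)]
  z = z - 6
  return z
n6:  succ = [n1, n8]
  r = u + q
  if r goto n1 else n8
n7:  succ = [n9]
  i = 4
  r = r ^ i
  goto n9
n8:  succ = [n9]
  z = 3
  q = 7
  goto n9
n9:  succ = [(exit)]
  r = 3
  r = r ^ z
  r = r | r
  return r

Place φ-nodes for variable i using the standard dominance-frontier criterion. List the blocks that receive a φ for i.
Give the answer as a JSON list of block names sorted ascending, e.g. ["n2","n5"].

Answer: ["n1", "n4", "n7", "n8", "n9"]

Working:
idom tree: n1←n0 n2←n0 n3←n1 n4←n0 n5←n4 n6←n3 n7←n0 n8←n0 n9←n0
Join-block Dom:
  n1: preds {n0,n6}: {n0} ∩ {n0,n1,n3,n6} = {n0}; idom=n0
  n4: preds {n2,n3}: {n0,n2} ∩ {n0,n1,n3} = {n0}; idom=n0
  n7: preds {n2,n4}: {n0,n2} ∩ {n0,n4} = {n0}; idom=n0
  n8: preds {n2,n6}: {n0,n2} ∩ {n0,n1,n3,n6} = {n0}; idom=n0
  n9: preds {n4,n7,n8}: {n0,n4} ∩ {n0,n7} ∩ {n0,n8} = {n0}; idom=n0

Frontier:
  n1←n0: walk · to n0
  n1←n6: walk n6→n3→n1 to n0
  n4←n2: walk n2 to n0
  n4←n3: walk n3→n1 to n0
  n7←n2: walk n2 to n0
  n7←n4: walk n4 to n0
  n8←n2: walk n2 to n0
  n8←n6: walk n6→n3→n1 to n0
  n9←n4: walk n4 to n0
  n9←n7: walk n7 to n0
  n9←n8: walk n8 to n0
  n0: DF=∅
  n1: DF={n1,n4,n8}
  n2: DF={n4,n7,n8}
  n3: DF={n1,n4,n8}
  n4: DF={n7,n9}
  n5: DF=∅
  n6: DF={n1,n8}
  n7: DF={n9}
  n8: DF={n9}
  n9: DF=∅

φ for i: defs {n1,n7}
  DF⁺ = {n1,n4,n7,n8,n9}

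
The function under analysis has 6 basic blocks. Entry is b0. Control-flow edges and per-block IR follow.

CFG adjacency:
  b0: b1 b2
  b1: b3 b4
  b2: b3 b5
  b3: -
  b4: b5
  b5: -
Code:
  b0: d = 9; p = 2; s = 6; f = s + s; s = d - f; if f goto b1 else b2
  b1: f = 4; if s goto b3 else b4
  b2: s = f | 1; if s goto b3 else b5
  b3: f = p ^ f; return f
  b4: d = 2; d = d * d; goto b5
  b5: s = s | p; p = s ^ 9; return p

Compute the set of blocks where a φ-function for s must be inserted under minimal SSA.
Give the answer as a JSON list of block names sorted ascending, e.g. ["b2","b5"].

Answer: ["b3", "b5"]

Analysis:
idom tree: b1←b0 b2←b0 b3←b0 b4←b1 b5←b0
Join-block Dom:
  b3: preds {b1,b2}: {b0,b1} ∩ {b0,b2} = {b0}; idom=b0
  b5: preds {b2,b4}: {b0,b2} ∩ {b0,b1,b4} = {b0}; idom=b0

Frontier:
  b3←b1: walk b1 to b0
  b3←b2: walk b2 to b0
  b5←b2: walk b2 to b0
  b5←b4: walk b4→b1 to b0
  b0 → ∅
  b1 → {b3,b5}
  b2 → {b3,b5}
  b3 → ∅
  b4 → {b5}
  b5 → ∅

φ for s: defs {b0,b2,b5}
  DF⁺ = {b3,b5}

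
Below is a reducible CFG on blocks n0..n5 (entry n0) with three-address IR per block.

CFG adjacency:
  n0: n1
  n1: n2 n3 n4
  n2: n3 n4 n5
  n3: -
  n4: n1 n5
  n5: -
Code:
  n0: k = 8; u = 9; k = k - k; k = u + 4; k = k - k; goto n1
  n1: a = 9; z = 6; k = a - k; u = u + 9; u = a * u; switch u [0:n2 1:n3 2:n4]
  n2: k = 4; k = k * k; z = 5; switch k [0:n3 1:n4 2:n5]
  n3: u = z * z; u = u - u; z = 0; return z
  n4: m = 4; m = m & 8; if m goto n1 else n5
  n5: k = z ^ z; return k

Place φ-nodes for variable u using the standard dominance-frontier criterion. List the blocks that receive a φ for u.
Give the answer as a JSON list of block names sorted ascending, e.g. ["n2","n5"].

idom tree: n1←n0 n2←n1 n3←n1 n4←n1 n5←n1
Dom at joins:
  n1: preds {n0,n4}: {n0} ∩ {n0,n1,n4} = {n0}; idom=n0
  n3: preds {n1,n2}: {n0,n1} ∩ {n0,n1,n2} = {n0,n1}; idom=n1
  n4: preds {n1,n2}: {n0,n1} ∩ {n0,n1,n2} = {n0,n1}; idom=n1
  n5: preds {n2,n4}: {n0,n1,n2} ∩ {n0,n1,n4} = {n0,n1}; idom=n1

DF walk-up:
  n1←n0: walk · to n0
  n1←n4: walk n4→n1 to n0
  n3←n1: walk · to n1
  n3←n2: walk n2 to n1
  n4←n1: walk · to n1
  n4←n2: walk n2 to n1
  n5←n2: walk n2 to n1
  n5←n4: walk n4 to n1
  DF(n0)=∅
  DF(n1)={n1}
  DF(n2)={n3,n4,n5}
  DF(n3)=∅
  DF(n4)={n1,n5}
  DF(n5)=∅

φ for u: defs {n0,n1,n3}
  DF⁺ = {n1}

Answer: ["n1"]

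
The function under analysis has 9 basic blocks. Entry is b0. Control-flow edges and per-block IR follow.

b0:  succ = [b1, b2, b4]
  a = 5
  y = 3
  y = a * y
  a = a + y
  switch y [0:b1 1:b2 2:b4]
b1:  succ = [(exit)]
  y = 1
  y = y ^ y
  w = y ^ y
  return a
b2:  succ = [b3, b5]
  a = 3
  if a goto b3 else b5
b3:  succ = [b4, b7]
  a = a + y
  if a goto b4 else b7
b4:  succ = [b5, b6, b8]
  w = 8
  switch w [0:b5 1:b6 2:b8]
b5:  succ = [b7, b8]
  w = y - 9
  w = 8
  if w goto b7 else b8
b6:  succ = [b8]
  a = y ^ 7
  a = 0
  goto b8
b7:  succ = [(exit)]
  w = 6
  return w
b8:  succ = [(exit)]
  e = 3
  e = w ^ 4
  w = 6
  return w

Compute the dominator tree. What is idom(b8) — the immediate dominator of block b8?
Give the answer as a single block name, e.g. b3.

idom tree: b1←b0 b2←b0 b3←b2 b4←b0 b5←b0 b6←b4 b7←b0 b8←b0
Dom at joins:
  b4: preds {b0,b3}: {b0} ∩ {b0,b2,b3} = {b0}; idom=b0
  b5: preds {b2,b4}: {b0,b2} ∩ {b0,b4} = {b0}; idom=b0
  b7: preds {b3,b5}: {b0,b2,b3} ∩ {b0,b5} = {b0}; idom=b0
  b8: preds {b4,b5,b6}: {b0,b4} ∩ {b0,b5} ∩ {b0,b4,b6} = {b0}; idom=b0

idom(b8) = b0

Answer: b0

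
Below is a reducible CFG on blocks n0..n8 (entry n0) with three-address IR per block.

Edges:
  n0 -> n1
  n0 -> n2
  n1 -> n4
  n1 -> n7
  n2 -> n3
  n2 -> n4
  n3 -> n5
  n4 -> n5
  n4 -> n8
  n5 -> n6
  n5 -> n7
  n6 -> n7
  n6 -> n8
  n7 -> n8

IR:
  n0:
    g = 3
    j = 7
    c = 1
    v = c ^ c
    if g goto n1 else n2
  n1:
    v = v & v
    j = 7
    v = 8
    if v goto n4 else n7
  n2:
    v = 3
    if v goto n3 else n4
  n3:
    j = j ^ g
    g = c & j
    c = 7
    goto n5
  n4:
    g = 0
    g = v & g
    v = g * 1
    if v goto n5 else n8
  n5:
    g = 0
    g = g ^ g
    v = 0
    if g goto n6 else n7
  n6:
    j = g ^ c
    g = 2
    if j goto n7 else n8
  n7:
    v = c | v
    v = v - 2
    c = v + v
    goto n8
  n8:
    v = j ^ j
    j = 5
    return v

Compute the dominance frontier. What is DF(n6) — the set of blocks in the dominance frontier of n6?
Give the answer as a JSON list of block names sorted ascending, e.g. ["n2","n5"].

Answer: ["n7", "n8"]

Working:
idom tree: n1←n0 n2←n0 n3←n2 n4←n0 n5←n0 n6←n5 n7←n0 n8←n0
Dom∩ at merges:
  n4: preds {n1,n2}: {n0,n1} ∩ {n0,n2} = {n0}; idom=n0
  n5: preds {n3,n4}: {n0,n2,n3} ∩ {n0,n4} = {n0}; idom=n0
  n7: preds {n1,n5,n6}: {n0,n1} ∩ {n0,n5} ∩ {n0,n5,n6} = {n0}; idom=n0
  n8: preds {n4,n6,n7}: {n0,n4} ∩ {n0,n5,n6} ∩ {n0,n7} = {n0}; idom=n0

Frontier:
  join n4 pred n1: n1 stop@n0
  join n4 pred n2: n2 stop@n0
  join n5 pred n3: n3→n2 stop@n0
  join n5 pred n4: n4 stop@n0
  join n7 pred n1: n1 stop@n0
  join n7 pred n5: n5 stop@n0
  join n7 pred n6: n6→n5 stop@n0
  join n8 pred n4: n4 stop@n0
  join n8 pred n6: n6→n5 stop@n0
  join n8 pred n7: n7 stop@n0
  n0: DF=∅
  n1: DF={n4,n7}
  n2: DF={n4,n5}
  n3: DF={n5}
  n4: DF={n5,n8}
  n5: DF={n7,n8}
  n6: DF={n7,n8}
  n7: DF={n8}
  n8: DF=∅

DF(n6) = ["n7", "n8"]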